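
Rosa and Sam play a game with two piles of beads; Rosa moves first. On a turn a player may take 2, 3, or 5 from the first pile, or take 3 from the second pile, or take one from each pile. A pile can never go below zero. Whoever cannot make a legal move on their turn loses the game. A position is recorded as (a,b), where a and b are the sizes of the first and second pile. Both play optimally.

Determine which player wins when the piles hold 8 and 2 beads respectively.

Compute win/loss labels from the base case upward. A position with no move is L. Any other position is W if it can reach an L in one move, else L.
No move ever increases a pile, so every position that can arise here has a ≤ 8 and b ≤ 2; it is enough to label the cells with 0 ≤ a ≤ 8 and 0 ≤ b ≤ 2.
Every move lowers a or b (never raises either), so fill the grid row by row in increasing a, and left to right within a row: each cell's successors are then already labelled.
      b=0  b=1  b=2
a=0:    L    L    L
a=1:    L    W    W
a=2:    W    W    W
a=3:    W    W    W
a=4:    W    L    L
a=5:    W    W    W
a=6:    W    W    W
a=7:    L    W    W
a=8:    L    W    L
Cells with no legal move (terminal, hence L): (0,0), (0,1), (0,2), (1,0).
The remaining L cells, each justified by listing all of its moves:
(4,1): only reaches (2,1)(W), (1,1)(W), (3,0)(W), all W → L
(4,2): only reaches (2,2)(W), (1,2)(W), (3,1)(W), all W → L
(7,0): only reaches (5,0)(W), (4,0)(W), (2,0)(W), all W → L
(8,0): only reaches (6,0)(W), (5,0)(W), (3,0)(W), all W → L
(8,2): only reaches (6,2)(W), (5,2)(W), (3,2)(W), (7,1)(W), all W → L
Every other cell has at least one move into one of the L cells above, so it is W.
Every move from (8,2) reaches a W position, so the mover loses.

Sam wins.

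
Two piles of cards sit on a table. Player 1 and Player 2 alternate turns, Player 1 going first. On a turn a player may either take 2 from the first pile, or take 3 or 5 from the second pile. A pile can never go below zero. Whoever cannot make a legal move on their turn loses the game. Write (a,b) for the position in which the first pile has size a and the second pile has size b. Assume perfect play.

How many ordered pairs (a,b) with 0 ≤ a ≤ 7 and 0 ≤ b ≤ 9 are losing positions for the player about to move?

Positions with no move are L. A position that does have a move is losing for the player to move precisely when every available move leads to a winning position for the opponent. Fill in the labels:
Every move lowers a or b (never raises either), so fill the grid row by row in increasing a, and left to right within a row: each cell's successors are then already labelled.
      b=0  b=1  b=2  b=3  b=4  b=5  b=6  b=7  b=8  b=9
a=0:    L    L    L    W    W    W    W    W    L    L
a=1:    L    L    L    W    W    W    W    W    L    L
a=2:    W    W    W    L    L    L    W    W    W    W
a=3:    W    W    W    L    L    L    W    W    W    W
a=4:    L    L    L    W    W    W    W    W    L    L
a=5:    L    L    L    W    W    W    W    W    L    L
a=6:    W    W    W    L    L    L    W    W    W    W
a=7:    W    W    W    L    L    L    W    W    W    W
Cells with no legal move (terminal, hence L): (0,0), (0,1), (0,2), (1,0), (1,1), (1,2).
The remaining L cells, each justified by listing all of its moves:
(0,8): moves to (0,5)(W), (0,3)(W); every one is W ⇒ L
(0,9): moves to (0,6)(W), (0,4)(W); every one is W ⇒ L
(1,8): moves to (1,5)(W), (1,3)(W); every one is W ⇒ L
(1,9): moves to (1,6)(W), (1,4)(W); every one is W ⇒ L
(2,3): moves to (0,3)(W), (2,0)(W); every one is W ⇒ L
(2,4): moves to (0,4)(W), (2,1)(W); every one is W ⇒ L
(2,5): moves to (0,5)(W), (2,2)(W), (2,0)(W); every one is W ⇒ L
(3,3): moves to (1,3)(W), (3,0)(W); every one is W ⇒ L
(3,4): moves to (1,4)(W), (3,1)(W); every one is W ⇒ L
(3,5): moves to (1,5)(W), (3,2)(W), (3,0)(W); every one is W ⇒ L
(4,0): the only move is to (2,0)(W), a W ⇒ L
(4,1): the only move is to (2,1)(W), a W ⇒ L
(4,2): the only move is to (2,2)(W), a W ⇒ L
(4,8): moves to (2,8)(W), (4,5)(W), (4,3)(W); every one is W ⇒ L
(4,9): moves to (2,9)(W), (4,6)(W), (4,4)(W); every one is W ⇒ L
(5,0): the only move is to (3,0)(W), a W ⇒ L
(5,1): the only move is to (3,1)(W), a W ⇒ L
(5,2): the only move is to (3,2)(W), a W ⇒ L
(5,8): moves to (3,8)(W), (5,5)(W), (5,3)(W); every one is W ⇒ L
(5,9): moves to (3,9)(W), (5,6)(W), (5,4)(W); every one is W ⇒ L
(6,3): moves to (4,3)(W), (6,0)(W); every one is W ⇒ L
(6,4): moves to (4,4)(W), (6,1)(W); every one is W ⇒ L
(6,5): moves to (4,5)(W), (6,2)(W), (6,0)(W); every one is W ⇒ L
(7,3): moves to (5,3)(W), (7,0)(W); every one is W ⇒ L
(7,4): moves to (5,4)(W), (7,1)(W); every one is W ⇒ L
(7,5): moves to (5,5)(W), (7,2)(W), (7,0)(W); every one is W ⇒ L
Every other cell has at least one move into one of the L cells above, so it is W.
L cells per row: a=0: 5, a=1: 5, a=2: 3, a=3: 3, a=4: 5, a=5: 5, a=6: 3, a=7: 3; total 32.

32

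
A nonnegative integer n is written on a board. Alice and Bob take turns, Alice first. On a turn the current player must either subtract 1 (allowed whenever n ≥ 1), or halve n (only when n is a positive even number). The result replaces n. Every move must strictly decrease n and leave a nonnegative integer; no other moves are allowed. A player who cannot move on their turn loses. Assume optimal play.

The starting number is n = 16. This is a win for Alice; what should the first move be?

Build the W/L table. Terminal = L. A non-terminal position is W if it has a move to some L; otherwise it is L.
n=0: no move → L
n=1: W (go to 0, an L position)
n=2: L (sole option 1(W) is W)
n=3: W (go to 2, an L position)
n=4: W (go to 2, an L position)
n=5: L (sole option 4(W) is W)
n=6: W (go to 5, an L position)
n=7: L (sole option 6(W) is W)
n=8: W (go to 7, an L position)
n=9: L (sole option 8(W) is W)
n=10: W (go to 5, an L position)
n=11: L (sole option 10(W) is W)
n=12: W (go to 11, an L position)
n=13: L (sole option 12(W) is W)
n=14: W (go to 7, an L position)
n=15: L (sole option 14(W) is W)
n=16: W (go to 15, an L position)
From 16, the L positions reachable in one move are: 15.

Move to 15.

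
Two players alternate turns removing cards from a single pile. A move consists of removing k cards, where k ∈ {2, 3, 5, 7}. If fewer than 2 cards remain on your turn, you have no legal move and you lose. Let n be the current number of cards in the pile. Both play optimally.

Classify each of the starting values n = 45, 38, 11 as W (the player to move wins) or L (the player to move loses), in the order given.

Build the W/L table. Terminal = L. A non-terminal position is W if it has a move to some L; otherwise it is L.
n=0: no move → L
n=1: no move → L
n=2: reaches L-position 0 → W
n=3: reaches L-position 1 → W
n=4: reaches L-position 1 → W
n=5: reaches L-position 0 → W
n=6: reaches L-position 1 → W
n=7: reaches L-position 0 → W
n=8: reaches L-position 1 → W
n=9: only reaches 7(W), 6(W), 4(W), 2(W), all W → L
n=10: only reaches 8(W), 7(W), 5(W), 3(W), all W → L
n=11: reaches L-position 9 → W
n=12: reaches L-position 10 → W
n=13: reaches L-position 10 → W
n=14: reaches L-position 9 → W
n=15: reaches L-position 10 → W
n=16: reaches L-position 9 → W
n=17: reaches L-position 10 → W
n=18: only reaches 16(W), 15(W), 13(W), 11(W), all W → L
n=19: only reaches 17(W), 16(W), 14(W), 12(W), all W → L
n=20: reaches L-position 18 → W
n=21: reaches L-position 19 → W
n=22: reaches L-position 19 → W
n=23: reaches L-position 18 → W
n=24: reaches L-position 19 → W
n=25: reaches L-position 18 → W
n=26: reaches L-position 19 → W
n=27: only reaches 25(W), 24(W), 22(W), 20(W), all W → L
n=28: only reaches 26(W), 25(W), 23(W), 21(W), all W → L
n=29: reaches L-position 27 → W
n=30: reaches L-position 28 → W
n=31: reaches L-position 28 → W
n=32: reaches L-position 27 → W
n=33: reaches L-position 28 → W
n=34: reaches L-position 27 → W
n=35: reaches L-position 28 → W
n=36: only reaches 34(W), 33(W), 31(W), 29(W), all W → L
n=37: only reaches 35(W), 34(W), 32(W), 30(W), all W → L
n=38: reaches L-position 36 → W
n=39: reaches L-position 37 → W
n=40: reaches L-position 37 → W
n=41: reaches L-position 36 → W
n=42: reaches L-position 37 → W
n=43: reaches L-position 36 → W
n=44: reaches L-position 37 → W
n=45: only reaches 43(W), 42(W), 40(W), 38(W), all W → L

45: L, 38: W, 11: W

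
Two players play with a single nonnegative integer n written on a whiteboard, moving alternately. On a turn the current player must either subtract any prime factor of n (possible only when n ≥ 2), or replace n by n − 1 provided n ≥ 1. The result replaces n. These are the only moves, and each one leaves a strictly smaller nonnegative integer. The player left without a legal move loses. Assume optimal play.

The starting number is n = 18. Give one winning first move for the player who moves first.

Classify positions by backward induction: terminal positions (no move available) are L. From any other position, the mover wins iff some move reaches an L.
n=0: no move → L
n=1: →0(L), so W
n=2: →0(L), so W
n=3: →0(L), so W
n=4: →2(W), 3(W) — all W, so L
n=5: →0(L), so W
n=6: →4(L), so W
n=7: →0(L), so W
n=8: →6(W), 7(W) — all W, so L
n=9: →8(L), so W
n=10: →8(L), so W
n=11: →0(L), so W
n=12: →9(W), 10(W), 11(W) — all W, so L
n=13: →0(L), so W
n=14: →12(L), so W
n=15: →12(L), so W
n=16: →14(W), 15(W) — all W, so L
n=17: →0(L), so W
n=18: →16(L), so W
From 18, the L positions reachable in one move are: 16.

Move to 16.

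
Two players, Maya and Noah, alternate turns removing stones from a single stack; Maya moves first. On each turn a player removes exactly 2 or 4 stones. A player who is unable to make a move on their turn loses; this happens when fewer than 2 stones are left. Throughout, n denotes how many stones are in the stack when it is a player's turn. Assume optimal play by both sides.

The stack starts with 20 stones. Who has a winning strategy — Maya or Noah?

Maya wins.

Compute win/loss labels from the base case upward. A position with no move is L. Any other position is W if it can reach an L in one move, else L.
n=0: no move → L
n=1: no move → L
n=2: W (go to 0, an L position)
n=3: W (go to 1, an L position)
n=4: W (go to 0, an L position)
n=5: W (go to 1, an L position)
n=6: L (options 4(W), 2(W) are all W)
n=7: L (options 5(W), 3(W) are all W)
n=8: W (go to 6, an L position)
n=9: W (go to 7, an L position)
n=10: W (go to 6, an L position)
n=11: W (go to 7, an L position)
n=12: L (options 10(W), 8(W) are all W)
n=13: L (options 11(W), 9(W) are all W)
n=14: W (go to 12, an L position)
n=15: W (go to 13, an L position)
n=16: W (go to 12, an L position)
n=17: W (go to 13, an L position)
n=18: L (options 16(W), 14(W) are all W)
n=19: L (options 17(W), 15(W) are all W)
n=20: W (go to 18, an L position)
From 20 Maya can remove 2, leaving 18, reaching an L position.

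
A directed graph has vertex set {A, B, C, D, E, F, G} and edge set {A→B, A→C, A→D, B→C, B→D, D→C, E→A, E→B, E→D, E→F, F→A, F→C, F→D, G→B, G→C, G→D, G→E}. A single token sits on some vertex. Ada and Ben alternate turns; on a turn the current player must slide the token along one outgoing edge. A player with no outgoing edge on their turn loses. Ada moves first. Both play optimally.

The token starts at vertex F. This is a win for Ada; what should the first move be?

Use the standard recursion: the mover loses at a terminal position; elsewhere, the mover wins exactly when some move hands the opponent an L position.
Every edge goes from a vertex to one that appears earlier in the order C, D, B, A, F, E, G, so processing vertices in that order labels each vertex after all of its successors.
C: no outgoing edge → L
D: W (go to C, an L position)
B: W (go to C, an L position)
A: W (go to C, an L position)
F: W (go to C, an L position)
E: L (options F(W), A(W), B(W), D(W) are all W)
G: W (go to E, an L position)
From F, the L positions reachable in one move are: C.

Move to C.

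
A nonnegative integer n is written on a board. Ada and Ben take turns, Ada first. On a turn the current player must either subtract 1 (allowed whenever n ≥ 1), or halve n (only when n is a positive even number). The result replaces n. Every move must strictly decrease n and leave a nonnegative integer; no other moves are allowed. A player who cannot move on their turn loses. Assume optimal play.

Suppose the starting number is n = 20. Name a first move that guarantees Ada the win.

Move to 19.

Work bottom-up. With no move the player to move loses. Otherwise the position is W if at least one move leads to an L position for the opponent, and L if every move leads to a W.
n=0: no move → L
n=1: can move to 0, which is L ⇒ W
n=2: the only move is to 1(W), a W ⇒ L
n=3: can move to 2, which is L ⇒ W
n=4: can move to 2, which is L ⇒ W
n=5: the only move is to 4(W), a W ⇒ L
n=6: can move to 5, which is L ⇒ W
n=7: the only move is to 6(W), a W ⇒ L
n=8: can move to 7, which is L ⇒ W
n=9: the only move is to 8(W), a W ⇒ L
n=10: can move to 5, which is L ⇒ W
n=11: the only move is to 10(W), a W ⇒ L
n=12: can move to 11, which is L ⇒ W
n=13: the only move is to 12(W), a W ⇒ L
n=14: can move to 7, which is L ⇒ W
n=15: the only move is to 14(W), a W ⇒ L
n=16: can move to 15, which is L ⇒ W
n=17: the only move is to 16(W), a W ⇒ L
n=18: can move to 9, which is L ⇒ W
n=19: the only move is to 18(W), a W ⇒ L
n=20: can move to 19, which is L ⇒ W
From 20, the L positions reachable in one move are: 19.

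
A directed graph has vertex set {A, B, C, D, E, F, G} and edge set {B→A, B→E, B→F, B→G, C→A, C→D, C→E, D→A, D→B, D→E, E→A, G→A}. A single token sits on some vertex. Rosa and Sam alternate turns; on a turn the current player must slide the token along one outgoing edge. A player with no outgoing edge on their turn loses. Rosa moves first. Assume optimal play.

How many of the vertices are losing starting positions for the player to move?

Build the W/L table. Terminal = L. A non-terminal position is W if it has a move to some L; otherwise it is L.
Every edge goes from a vertex to one that appears earlier in the order A, F, G, E, B, D, C, so processing vertices in that order labels each vertex after all of its successors.
A: no outgoing edge → L
F: no outgoing edge → L
G: →A(L), so W
E: →A(L), so W
B: →F(L), so W
D: →A(L), so W
C: →A(L), so W
The L vertices are A, F; that is 2 in all.

2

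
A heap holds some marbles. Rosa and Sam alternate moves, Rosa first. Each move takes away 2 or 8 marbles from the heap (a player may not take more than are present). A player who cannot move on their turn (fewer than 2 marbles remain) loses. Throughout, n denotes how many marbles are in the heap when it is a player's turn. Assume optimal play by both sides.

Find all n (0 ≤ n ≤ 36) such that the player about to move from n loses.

Label each position W (a win for the player to move) or L (a loss). A position with no legal move is L; any other position is W exactly when some move reaches an L, and L when every move reaches a W.
n=0: no move → L
n=1: no move → L
n=2: reaches L-position 0 → W
n=3: reaches L-position 1 → W
n=4: only reaches 2(W), which is W → L
n=5: only reaches 3(W), which is W → L
n=6: reaches L-position 4 → W
n=7: reaches L-position 5 → W
n=8: reaches L-position 0 → W
n=9: reaches L-position 1 → W
n=10: only reaches 8(W), 2(W), all W → L
n=11: only reaches 9(W), 3(W), all W → L
n=12: reaches L-position 10 → W
n=13: reaches L-position 11 → W
n=14: only reaches 12(W), 6(W), all W → L
n=15: only reaches 13(W), 7(W), all W → L
n=16: reaches L-position 14 → W
n=17: reaches L-position 15 → W
n=18: reaches L-position 10 → W
n=19: reaches L-position 11 → W
n=20: only reaches 18(W), 12(W), all W → L
n=21: only reaches 19(W), 13(W), all W → L
n=22: reaches L-position 20 → W
n=23: reaches L-position 21 → W
n=24: only reaches 22(W), 16(W), all W → L
n=25: only reaches 23(W), 17(W), all W → L
n=26: reaches L-position 24 → W
n=27: reaches L-position 25 → W
n=28: reaches L-position 20 → W
n=29: reaches L-position 21 → W
n=30: only reaches 28(W), 22(W), all W → L
n=31: only reaches 29(W), 23(W), all W → L
n=32: reaches L-position 30 → W
n=33: reaches L-position 31 → W
n=34: only reaches 32(W), 26(W), all W → L
n=35: only reaches 33(W), 27(W), all W → L
n=36: reaches L-position 34 → W
The losing starting values of n are exactly the entries labelled L in this table (16 of them).

0, 1, 4, 5, 10, 11, 14, 15, 20, 21, 24, 25, 30, 31, 34, 35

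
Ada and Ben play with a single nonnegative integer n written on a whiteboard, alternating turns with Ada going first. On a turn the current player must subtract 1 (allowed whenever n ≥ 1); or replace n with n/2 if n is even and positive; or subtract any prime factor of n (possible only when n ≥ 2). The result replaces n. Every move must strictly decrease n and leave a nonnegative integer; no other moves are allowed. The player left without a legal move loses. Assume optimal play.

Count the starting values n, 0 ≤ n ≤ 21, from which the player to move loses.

5

Build the W/L table. Terminal = L. A non-terminal position is W if it has a move to some L; otherwise it is L.
n=0: no move → L
n=1: reaches L-position 0 → W
n=2: reaches L-position 0 → W
n=3: reaches L-position 0 → W
n=4: only reaches 2(W), 3(W), all W → L
n=5: reaches L-position 0 → W
n=6: reaches L-position 4 → W
n=7: reaches L-position 0 → W
n=8: reaches L-position 4 → W
n=9: only reaches 6(W), 8(W), all W → L
n=10: reaches L-position 9 → W
n=11: reaches L-position 0 → W
n=12: reaches L-position 9 → W
n=13: reaches L-position 0 → W
n=14: only reaches 7(W), 12(W), 13(W), all W → L
n=15: reaches L-position 14 → W
n=16: reaches L-position 14 → W
n=17: reaches L-position 0 → W
n=18: reaches L-position 9 → W
n=19: reaches L-position 0 → W
n=20: only reaches 10(W), 15(W), 18(W), 19(W), all W → L
n=21: reaches L-position 14 → W
L entries with 0 ≤ n ≤ 21: n = 0, 4, 9, 14, 20; that makes 5.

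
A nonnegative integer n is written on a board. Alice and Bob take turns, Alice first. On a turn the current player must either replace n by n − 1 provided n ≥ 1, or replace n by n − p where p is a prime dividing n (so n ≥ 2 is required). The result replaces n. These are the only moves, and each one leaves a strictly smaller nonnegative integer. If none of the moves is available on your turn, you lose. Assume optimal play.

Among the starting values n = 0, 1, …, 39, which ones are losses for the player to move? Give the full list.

Positions with no move are L. A position that does have a move is losing for the player to move precisely when every available move leads to a winning position for the opponent. Fill in the labels:
n=0: no move → L
n=1: reaches L-position 0 → W
n=2: reaches L-position 0 → W
n=3: reaches L-position 0 → W
n=4: only reaches 2(W), 3(W), all W → L
n=5: reaches L-position 0 → W
n=6: reaches L-position 4 → W
n=7: reaches L-position 0 → W
n=8: only reaches 6(W), 7(W), all W → L
n=9: reaches L-position 8 → W
n=10: reaches L-position 8 → W
n=11: reaches L-position 0 → W
n=12: only reaches 9(W), 10(W), 11(W), all W → L
n=13: reaches L-position 0 → W
n=14: reaches L-position 12 → W
n=15: reaches L-position 12 → W
n=16: only reaches 14(W), 15(W), all W → L
n=17: reaches L-position 0 → W
n=18: reaches L-position 16 → W
n=19: reaches L-position 0 → W
n=20: only reaches 15(W), 18(W), 19(W), all W → L
n=21: reaches L-position 20 → W
n=22: reaches L-position 20 → W
n=23: reaches L-position 0 → W
n=24: only reaches 21(W), 22(W), 23(W), all W → L
n=25: reaches L-position 20 → W
n=26: reaches L-position 24 → W
n=27: reaches L-position 24 → W
n=28: only reaches 21(W), 26(W), 27(W), all W → L
n=29: reaches L-position 0 → W
n=30: reaches L-position 28 → W
n=31: reaches L-position 0 → W
n=32: only reaches 30(W), 31(W), all W → L
n=33: reaches L-position 32 → W
n=34: reaches L-position 32 → W
n=35: reaches L-position 28 → W
n=36: only reaches 33(W), 34(W), 35(W), all W → L
n=37: reaches L-position 0 → W
n=38: reaches L-position 36 → W
n=39: reaches L-position 36 → W
The losing starting values of n are exactly the entries labelled L in this table (10 of them).

0, 4, 8, 12, 16, 20, 24, 28, 32, 36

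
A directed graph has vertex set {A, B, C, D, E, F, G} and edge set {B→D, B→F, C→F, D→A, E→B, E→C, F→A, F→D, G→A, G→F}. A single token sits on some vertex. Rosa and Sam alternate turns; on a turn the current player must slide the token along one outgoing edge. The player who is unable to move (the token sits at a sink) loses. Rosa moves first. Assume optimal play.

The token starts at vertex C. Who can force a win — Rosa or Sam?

Label each position W (a win for the player to move) or L (a loss). A position with no legal move is L; any other position is W exactly when some move reaches an L, and L when every move reaches a W.
Every edge goes from a vertex to one that appears earlier in the order A, D, F, B, C, G, E, so processing vertices in that order labels each vertex after all of its successors.
A: no outgoing edge → L
D: reaches L-position A → W
F: reaches L-position A → W
B: only reaches F(W), D(W), all W → L
C: only reaches F(W), which is W → L
G: reaches L-position A → W
E: reaches L-position C → W
The starting position C is L: whatever Rosa does, the opponent receives a W position.

Sam wins.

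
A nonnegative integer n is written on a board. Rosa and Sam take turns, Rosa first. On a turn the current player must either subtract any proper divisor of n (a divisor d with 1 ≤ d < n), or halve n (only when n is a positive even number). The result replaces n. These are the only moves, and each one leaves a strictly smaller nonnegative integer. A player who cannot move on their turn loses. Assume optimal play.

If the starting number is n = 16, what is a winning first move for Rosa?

Classify positions by backward induction: terminal positions (no move available) are L. From any other position, the mover wins iff some move reaches an L.
n=0: no move → L
n=1: no move → L
n=2: reaches L-position 1 → W
n=3: only reaches 2(W), which is W → L
n=4: reaches L-position 3 → W
n=5: only reaches 4(W), which is W → L
n=6: reaches L-position 3 → W
n=7: only reaches 6(W), which is W → L
n=8: reaches L-position 7 → W
n=9: only reaches 6(W), 8(W), all W → L
n=10: reaches L-position 5 → W
n=11: only reaches 10(W), which is W → L
n=12: reaches L-position 9 → W
n=13: only reaches 12(W), which is W → L
n=14: reaches L-position 7 → W
n=15: only reaches 10(W), 12(W), 14(W), all W → L
n=16: reaches L-position 15 → W
From 16, the L positions reachable in one move are: 15.

Move to 15.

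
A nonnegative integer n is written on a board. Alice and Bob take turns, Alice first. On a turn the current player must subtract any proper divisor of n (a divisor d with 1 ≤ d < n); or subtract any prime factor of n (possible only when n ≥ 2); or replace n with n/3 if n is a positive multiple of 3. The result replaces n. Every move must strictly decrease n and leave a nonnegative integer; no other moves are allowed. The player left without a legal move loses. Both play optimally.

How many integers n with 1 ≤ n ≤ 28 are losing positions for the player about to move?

6

Label each position W (a win for the player to move) or L (a loss). A position with no legal move is L; any other position is W exactly when some move reaches an L, and L when every move reaches a W.
n=0: no move → L
n=1: no move → L
n=2: W (go to 0, an L position)
n=3: W (go to 0, an L position)
n=4: L (options 2(W), 3(W) are all W)
n=5: W (go to 0, an L position)
n=6: W (go to 4, an L position)
n=7: W (go to 0, an L position)
n=8: W (go to 4, an L position)
n=9: L (options 3(W), 6(W), 8(W) are all W)
n=10: W (go to 9, an L position)
n=11: W (go to 0, an L position)
n=12: W (go to 4, an L position)
n=13: W (go to 0, an L position)
n=14: L (options 7(W), 12(W), 13(W) are all W)
n=15: W (go to 14, an L position)
n=16: W (go to 14, an L position)
n=17: W (go to 0, an L position)
n=18: W (go to 9, an L position)
n=19: W (go to 0, an L position)
n=20: L (options 10(W), 15(W), 16(W), 18(W), 19(W) are all W)
n=21: W (go to 14, an L position)
n=22: W (go to 20, an L position)
n=23: W (go to 0, an L position)
n=24: W (go to 20, an L position)
n=25: W (go to 20, an L position)
n=26: L (options 13(W), 24(W), 25(W) are all W)
n=27: W (go to 9, an L position)
n=28: W (go to 14, an L position)
L entries with 1 ≤ n ≤ 28 (n=0 is outside the asked range and is not counted): n = 1, 4, 9, 14, 20, 26; that makes 6.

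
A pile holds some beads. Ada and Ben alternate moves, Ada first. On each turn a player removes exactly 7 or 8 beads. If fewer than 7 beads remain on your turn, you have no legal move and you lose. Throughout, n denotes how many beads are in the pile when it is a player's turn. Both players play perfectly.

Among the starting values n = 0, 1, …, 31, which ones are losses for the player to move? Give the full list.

Build the W/L table. Terminal = L. A non-terminal position is W if it has a move to some L; otherwise it is L.
n=0: no move → L
n=1: no move → L
n=2: no move → L
n=3: no move → L
n=4: no move → L
n=5: no move → L
n=6: no move → L
n=7: →0(L), so W
n=8: →1(L), so W
n=9: →2(L), so W
n=10: →3(L), so W
n=11: →4(L), so W
n=12: →5(L), so W
n=13: →6(L), so W
n=14: →6(L), so W
n=15: →8(W), 7(W) — all W, so L
n=16: →9(W), 8(W) — all W, so L
n=17: →10(W), 9(W) — all W, so L
n=18: →11(W), 10(W) — all W, so L
n=19: →12(W), 11(W) — all W, so L
n=20: →13(W), 12(W) — all W, so L
n=21: →14(W), 13(W) — all W, so L
n=22: →15(L), so W
n=23: →16(L), so W
n=24: →17(L), so W
n=25: →18(L), so W
n=26: →19(L), so W
n=27: →20(L), so W
n=28: →21(L), so W
n=29: →21(L), so W
n=30: →23(W), 22(W) — all W, so L
n=31: →24(W), 23(W) — all W, so L
The losing starting values of n are exactly the entries labelled L in this table (16 of them).

0, 1, 2, 3, 4, 5, 6, 15, 16, 17, 18, 19, 20, 21, 30, 31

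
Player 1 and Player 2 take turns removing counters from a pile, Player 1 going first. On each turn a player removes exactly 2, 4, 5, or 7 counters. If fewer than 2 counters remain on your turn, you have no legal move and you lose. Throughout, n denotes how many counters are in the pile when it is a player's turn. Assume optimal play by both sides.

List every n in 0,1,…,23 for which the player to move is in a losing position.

0, 1, 9, 10, 18, 19

Label each position W (a win for the player to move) or L (a loss). A position with no legal move is L; any other position is W exactly when some move reaches an L, and L when every move reaches a W.
n=0: no move → L
n=1: no move → L
n=2: reaches L-position 0 → W
n=3: reaches L-position 1 → W
n=4: reaches L-position 0 → W
n=5: reaches L-position 1 → W
n=6: reaches L-position 1 → W
n=7: reaches L-position 0 → W
n=8: reaches L-position 1 → W
n=9: only reaches 7(W), 5(W), 4(W), 2(W), all W → L
n=10: only reaches 8(W), 6(W), 5(W), 3(W), all W → L
n=11: reaches L-position 9 → W
n=12: reaches L-position 10 → W
n=13: reaches L-position 9 → W
n=14: reaches L-position 10 → W
n=15: reaches L-position 10 → W
n=16: reaches L-position 9 → W
n=17: reaches L-position 10 → W
n=18: only reaches 16(W), 14(W), 13(W), 11(W), all W → L
n=19: only reaches 17(W), 15(W), 14(W), 12(W), all W → L
n=20: reaches L-position 18 → W
n=21: reaches L-position 19 → W
n=22: reaches L-position 18 → W
n=23: reaches L-position 19 → W
The losing starting values of n are exactly the entries labelled L in this table (6 of them).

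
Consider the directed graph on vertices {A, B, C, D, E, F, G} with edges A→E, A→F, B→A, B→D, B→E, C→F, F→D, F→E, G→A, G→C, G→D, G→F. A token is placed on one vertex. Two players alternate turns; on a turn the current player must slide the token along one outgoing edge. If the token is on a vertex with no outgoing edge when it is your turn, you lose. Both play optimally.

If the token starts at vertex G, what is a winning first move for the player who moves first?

Move to C.

Classify positions by backward induction: terminal positions (no move available) are L. From any other position, the mover wins iff some move reaches an L.
Every edge goes from a vertex to one that appears earlier in the order E, D, F, A, B, C, G, so processing vertices in that order labels each vertex after all of its successors.
E: no outgoing edge → L
D: no outgoing edge → L
F: W (go to D, an L position)
A: W (go to E, an L position)
B: W (go to D, an L position)
C: L (sole option F(W) is W)
G: W (go to C, an L position)
From G, the L positions reachable in one move are: C, D. Any move reaching one of these is winning.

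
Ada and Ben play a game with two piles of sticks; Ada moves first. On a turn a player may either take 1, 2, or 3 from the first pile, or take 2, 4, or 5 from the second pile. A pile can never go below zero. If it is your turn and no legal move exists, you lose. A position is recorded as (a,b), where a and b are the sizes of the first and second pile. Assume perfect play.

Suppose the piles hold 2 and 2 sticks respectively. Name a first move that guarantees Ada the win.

Move to (1,2).

Label each position W (a win for the player to move) or L (a loss). A position with no legal move is L; any other position is W exactly when some move reaches an L, and L when every move reaches a W.
No move ever increases a pile, so every position that can arise here has a ≤ 2 and b ≤ 2; it is enough to label the cells with 0 ≤ a ≤ 2 and 0 ≤ b ≤ 2.
Every move lowers a or b (never raises either), so fill the grid row by row in increasing a, and left to right within a row: each cell's successors are then already labelled.
      b=0  b=1  b=2
a=0:    L    L    W
a=1:    W    W    L
a=2:    W    W    W
Cells with no legal move (terminal, hence L): (0,0), (0,1).
The remaining L cells, each justified by listing all of its moves:
(1,2): only reaches (0,2)(W), (1,0)(W), all W → L
Every other cell has at least one move into one of the L cells above, so it is W.
From (2,2), the L positions reachable in one move are: (1,2).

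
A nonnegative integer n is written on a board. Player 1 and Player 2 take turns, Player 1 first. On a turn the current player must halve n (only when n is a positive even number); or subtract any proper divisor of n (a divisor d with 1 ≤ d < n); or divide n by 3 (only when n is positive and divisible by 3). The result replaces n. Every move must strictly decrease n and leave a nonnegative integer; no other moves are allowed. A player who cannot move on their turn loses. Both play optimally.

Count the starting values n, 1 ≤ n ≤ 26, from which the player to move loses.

Positions with no move are L. A position that does have a move is losing for the player to move precisely when every available move leads to a winning position for the opponent. Fill in the labels:
n=0: no move → L
n=1: no move → L
n=2: →1(L), so W
n=3: →1(L), so W
n=4: →2(W), 3(W) — all W, so L
n=5: →4(L), so W
n=6: →4(L), so W
n=7: →6(W) only, which is W, so L
n=8: →4(L), so W
n=9: →3(W), 6(W), 8(W) — all W, so L
n=10: →9(L), so W
n=11: →10(W) only, which is W, so L
n=12: →4(L), so W
n=13: →12(W) only, which is W, so L
n=14: →7(L), so W
n=15: →5(W), 10(W), 12(W), 14(W) — all W, so L
n=16: →15(L), so W
n=17: →16(W) only, which is W, so L
n=18: →9(L), so W
n=19: →18(W) only, which is W, so L
n=20: →15(L), so W
n=21: →7(L), so W
n=22: →11(L), so W
n=23: →22(W) only, which is W, so L
n=24: →23(L), so W
n=25: →20(W), 24(W) — all W, so L
n=26: →13(L), so W
L entries with 1 ≤ n ≤ 26 (n=0 is outside the asked range and is not counted): n = 1, 4, 7, 9, 11, 13, 15, 17, 19, 23, 25; that makes 11.

11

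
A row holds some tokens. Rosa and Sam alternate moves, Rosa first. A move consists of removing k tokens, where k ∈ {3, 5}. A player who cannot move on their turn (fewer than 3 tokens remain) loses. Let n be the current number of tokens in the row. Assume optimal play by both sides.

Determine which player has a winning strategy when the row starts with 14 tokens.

Positions with no move are L. A position that does have a move is losing for the player to move precisely when every available move leads to a winning position for the opponent. Fill in the labels:
n=0: no move → L
n=1: no move → L
n=2: no move → L
n=3: →0(L), so W
n=4: →1(L), so W
n=5: →2(L), so W
n=6: →1(L), so W
n=7: →2(L), so W
n=8: →5(W), 3(W) — all W, so L
n=9: →6(W), 4(W) — all W, so L
n=10: →7(W), 5(W) — all W, so L
n=11: →8(L), so W
n=12: →9(L), so W
n=13: →10(L), so W
n=14: →9(L), so W
From 14 Rosa can remove 5, leaving 9, reaching an L position.

Rosa wins.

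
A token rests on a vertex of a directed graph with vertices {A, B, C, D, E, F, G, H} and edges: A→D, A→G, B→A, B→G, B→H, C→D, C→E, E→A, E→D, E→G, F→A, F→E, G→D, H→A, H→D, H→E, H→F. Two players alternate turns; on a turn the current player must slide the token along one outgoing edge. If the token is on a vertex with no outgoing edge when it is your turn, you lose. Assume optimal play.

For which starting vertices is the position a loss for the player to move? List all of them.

B, D, F

Compute win/loss labels from the base case upward. A position with no move is L. Any other position is W if it can reach an L in one move, else L.
Every edge goes from a vertex to one that appears earlier in the order D, G, A, E, F, H, B, C, so processing vertices in that order labels each vertex after all of its successors.
D: no outgoing edge → L
G: W (go to D, an L position)
A: W (go to D, an L position)
E: W (go to D, an L position)
F: L (options E(W), A(W) are all W)
H: W (go to F, an L position)
B: L (options H(W), A(W), G(W) are all W)
C: W (go to D, an L position)
The losing starting vertices are exactly the entries labelled L in this table (3 of them).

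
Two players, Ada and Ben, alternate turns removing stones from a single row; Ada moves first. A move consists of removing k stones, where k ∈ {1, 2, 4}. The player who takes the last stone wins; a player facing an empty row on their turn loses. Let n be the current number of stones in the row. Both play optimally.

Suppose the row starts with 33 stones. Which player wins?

Build the W/L table. Terminal = L. A non-terminal position is W if it has a move to some L; otherwise it is L.
n=0: no move → L
n=1: →0(L), so W
n=2: →0(L), so W
n=3: →2(W), 1(W) — all W, so L
n=4: →3(L), so W
n=5: →3(L), so W
n=6: →5(W), 4(W), 2(W) — all W, so L
n=7: →6(L), so W
n=8: →6(L), so W
n=9: →8(W), 7(W), 5(W) — all W, so L
n=10: →9(L), so W
n=11: →9(L), so W
n=12: →11(W), 10(W), 8(W) — all W, so L
n=13: →12(L), so W
n=14: →12(L), so W
n=15: →14(W), 13(W), 11(W) — all W, so L
n=16: →15(L), so W
n=17: →15(L), so W
n=18: →17(W), 16(W), 14(W) — all W, so L
n=19: →18(L), so W
n=20: →18(L), so W
n=21: →20(W), 19(W), 17(W) — all W, so L
n=22: →21(L), so W
n=23: →21(L), so W
n=24: →23(W), 22(W), 20(W) — all W, so L
n=25: →24(L), so W
n=26: →24(L), so W
n=27: →26(W), 25(W), 23(W) — all W, so L
n=28: →27(L), so W
n=29: →27(L), so W
n=30: →29(W), 28(W), 26(W) — all W, so L
n=31: →30(L), so W
n=32: →30(L), so W
n=33: →32(W), 31(W), 29(W) — all W, so L
Every move from 33 reaches a W position, so the mover loses.

Ben wins.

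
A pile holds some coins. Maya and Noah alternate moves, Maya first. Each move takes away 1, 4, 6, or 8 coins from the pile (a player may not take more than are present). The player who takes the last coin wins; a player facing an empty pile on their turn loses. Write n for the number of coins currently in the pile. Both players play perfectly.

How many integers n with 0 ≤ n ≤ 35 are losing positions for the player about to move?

12

Positions with no move are L. A position that does have a move is losing for the player to move precisely when every available move leads to a winning position for the opponent. Fill in the labels:
n=0: no move → L
n=1: →0(L), so W
n=2: →1(W) only, which is W, so L
n=3: →2(L), so W
n=4: →0(L), so W
n=5: →4(W), 1(W) — all W, so L
n=6: →5(L), so W
n=7: →6(W), 3(W), 1(W) — all W, so L
n=8: →7(L), so W
n=9: →5(L), so W
n=10: →2(L), so W
n=11: →7(L), so W
n=12: →11(W), 8(W), 6(W), 4(W) — all W, so L
n=13: →12(L), so W
n=14: →13(W), 10(W), 8(W), 6(W) — all W, so L
n=15: →14(L), so W
n=16: →12(L), so W
n=17: →16(W), 13(W), 11(W), 9(W) — all W, so L
n=18: →17(L), so W
n=19: →18(W), 15(W), 13(W), 11(W) — all W, so L
n=20: →19(L), so W
n=21: →17(L), so W
n=22: →14(L), so W
n=23: →19(L), so W
n=24: →23(W), 20(W), 18(W), 16(W) — all W, so L
n=25: →24(L), so W
n=26: →25(W), 22(W), 20(W), 18(W) — all W, so L
n=27: →26(L), so W
n=28: →24(L), so W
n=29: →28(W), 25(W), 23(W), 21(W) — all W, so L
n=30: →29(L), so W
n=31: →30(W), 27(W), 25(W), 23(W) — all W, so L
n=32: →31(L), so W
n=33: →29(L), so W
n=34: →26(L), so W
n=35: →31(L), so W
L entries with 0 ≤ n ≤ 35: n = 0, 2, 5, 7, 12, 14, 17, 19, 24, 26, 29, 31; that makes 12.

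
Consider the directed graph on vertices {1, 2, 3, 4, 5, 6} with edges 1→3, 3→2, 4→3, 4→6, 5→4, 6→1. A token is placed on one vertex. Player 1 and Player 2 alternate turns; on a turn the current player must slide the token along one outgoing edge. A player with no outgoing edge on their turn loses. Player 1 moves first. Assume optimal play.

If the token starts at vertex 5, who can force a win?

Build the W/L table. Terminal = L. A non-terminal position is W if it has a move to some L; otherwise it is L.
Every edge goes from a vertex to one that appears earlier in the order 2, 3, 1, 6, 4, 5, so processing vertices in that order labels each vertex after all of its successors.
2: no outgoing edge → L
3: reaches L-position 2 → W
1: only reaches 3(W), which is W → L
6: reaches L-position 1 → W
4: only reaches 6(W), 3(W), all W → L
5: reaches L-position 4 → W
The starting position 5 is W: Player 1 should move to 4, handing over an L position.

Player 1 wins.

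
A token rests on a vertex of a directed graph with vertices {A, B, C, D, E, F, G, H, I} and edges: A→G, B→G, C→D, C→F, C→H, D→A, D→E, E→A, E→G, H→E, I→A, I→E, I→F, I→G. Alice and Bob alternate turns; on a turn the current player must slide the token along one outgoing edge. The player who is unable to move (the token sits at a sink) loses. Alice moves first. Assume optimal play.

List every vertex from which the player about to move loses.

Use the standard recursion: the mover loses at a terminal position; elsewhere, the mover wins exactly when some move hands the opponent an L position.
Every edge goes from a vertex to one that appears earlier in the order G, F, A, E, D, I, H, C, B, so processing vertices in that order labels each vertex after all of its successors.
G: no outgoing edge → L
F: no outgoing edge → L
A: →G(L), so W
E: →G(L), so W
D: →E(W), A(W) — all W, so L
I: →F(L), so W
H: →E(W) only, which is W, so L
C: →H(L), so W
B: →G(L), so W
Reading off the rows marked L gives the requested list; there are 4 such vertices.

D, F, G, H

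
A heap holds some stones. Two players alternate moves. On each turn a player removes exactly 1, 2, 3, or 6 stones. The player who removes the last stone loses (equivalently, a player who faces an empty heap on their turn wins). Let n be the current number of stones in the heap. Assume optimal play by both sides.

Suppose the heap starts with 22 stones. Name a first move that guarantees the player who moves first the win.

Use the standard recursion: the mover wins at a terminal position; elsewhere, the mover wins exactly when some move hands the opponent an L position.
n=0: no move; the opponent has just taken the last stone and therefore loses → W
n=1: the only move is to 0(W), a W ⇒ L
n=2: can move to 1, which is L ⇒ W
n=3: can move to 1, which is L ⇒ W
n=4: can move to 1, which is L ⇒ W
n=5: moves to 4(W), 3(W), 2(W); every one is W ⇒ L
n=6: can move to 5, which is L ⇒ W
n=7: can move to 5, which is L ⇒ W
n=8: can move to 5, which is L ⇒ W
n=9: moves to 8(W), 7(W), 6(W), 3(W); every one is W ⇒ L
n=10: can move to 9, which is L ⇒ W
n=11: can move to 9, which is L ⇒ W
n=12: can move to 9, which is L ⇒ W
n=13: moves to 12(W), 11(W), 10(W), 7(W); every one is W ⇒ L
n=14: can move to 13, which is L ⇒ W
n=15: can move to 13, which is L ⇒ W
n=16: can move to 13, which is L ⇒ W
n=17: moves to 16(W), 15(W), 14(W), 11(W); every one is W ⇒ L
n=18: can move to 17, which is L ⇒ W
n=19: can move to 17, which is L ⇒ W
n=20: can move to 17, which is L ⇒ W
n=21: moves to 20(W), 19(W), 18(W), 15(W); every one is W ⇒ L
n=22: can move to 21, which is L ⇒ W
From 22, the L positions reachable in one move are: 21.

Remove 1, leaving 21.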